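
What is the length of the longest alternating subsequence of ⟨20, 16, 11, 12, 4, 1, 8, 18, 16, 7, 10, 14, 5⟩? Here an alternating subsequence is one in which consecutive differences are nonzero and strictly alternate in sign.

8

Track the best alternating length ending on an up-step vs a down-step at each position: up/down = 1/1, 1/2, 1/2, 3/2, 1/4, 1/4, 5/4, 5/2, 5/6, 5/6, 7/6, 7/6, 5/8.
The maximum over both is 8; one such subsequence is 20, 11, 12, 4, 8, 7, 10, 5.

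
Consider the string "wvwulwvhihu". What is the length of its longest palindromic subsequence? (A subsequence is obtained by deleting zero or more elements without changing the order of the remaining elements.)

5

One longest palindromic subsequence is uhihu (positions 4,8,9,10,11); it reads the same forward and backward, and the interval DP gives dp[1][11] = 5.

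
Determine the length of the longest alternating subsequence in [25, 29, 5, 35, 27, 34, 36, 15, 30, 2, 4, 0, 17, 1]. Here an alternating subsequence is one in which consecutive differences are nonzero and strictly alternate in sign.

13

A longest alternating subsequence is 25, 29, 5, 35, 27, 34, 15, 30, 2, 4, 0, 17, 1 (positions 1,2,3,4,5,6,8,9,10,11,12,13,14); its 12 consecutive differences strictly alternate in sign, and length 13 is optimal.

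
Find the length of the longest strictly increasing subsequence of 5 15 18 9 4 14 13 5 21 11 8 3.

Let dp[i] be the longest increasing subsequence ending at position i. Then dp = [1, 2, 3, 2, 1, 3, 3, 2, 4, 3, 3, 1].
The maximum is 4; one witness is 5, 15, 18, 21 at positions 1,2,3,9.

4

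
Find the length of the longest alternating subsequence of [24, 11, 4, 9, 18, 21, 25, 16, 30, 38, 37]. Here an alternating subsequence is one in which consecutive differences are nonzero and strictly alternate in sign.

Track the best alternating length ending on an up-step vs a down-step at each position: up/down = 1/1, 1/2, 1/2, 3/2, 3/2, 3/2, 3/1, 3/4, 5/1, 5/1, 5/6.
The maximum over both is 6; one such subsequence is 24, 11, 18, 16, 38, 37.

6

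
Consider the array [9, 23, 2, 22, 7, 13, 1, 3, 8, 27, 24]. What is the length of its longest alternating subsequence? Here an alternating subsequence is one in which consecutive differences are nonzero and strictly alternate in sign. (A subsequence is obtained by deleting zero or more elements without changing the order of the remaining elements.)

9

A longest alternating subsequence is 9, 23, 2, 22, 7, 13, 1, 27, 24 (positions 1,2,3,4,5,6,7,10,11); its 8 consecutive differences strictly alternate in sign, and length 9 is optimal.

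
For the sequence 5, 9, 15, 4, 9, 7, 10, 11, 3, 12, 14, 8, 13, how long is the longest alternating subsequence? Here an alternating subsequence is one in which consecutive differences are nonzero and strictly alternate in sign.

10

Track the best alternating length ending on an up-step vs a down-step at each position: up/down = 1/1, 2/1, 2/1, 1/3, 4/3, 4/5, 6/3, 6/3, 1/7, 8/3, 8/3, 8/9, 10/9.
The maximum over both is 10; one such subsequence is 5, 9, 4, 9, 7, 10, 3, 12, 8, 13.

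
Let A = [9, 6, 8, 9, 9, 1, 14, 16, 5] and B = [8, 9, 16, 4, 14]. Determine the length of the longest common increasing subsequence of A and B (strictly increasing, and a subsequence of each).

For each value that appears in both, track the longest common increasing run ending there.
The best achievable length is 3; one witness is 8, 9, 16 (A-positions 3,4,8, B-positions 1,2,3).

3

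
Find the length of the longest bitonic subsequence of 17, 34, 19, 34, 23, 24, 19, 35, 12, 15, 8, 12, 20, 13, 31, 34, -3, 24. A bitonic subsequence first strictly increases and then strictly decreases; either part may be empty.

8

One longest bitonic subsequence is 17, 19, 34, 24, 19, 15, 13, -3 (positions 1,3,4,6,7,10,14,17): it rises to 34 then falls. Length 8 is optimal.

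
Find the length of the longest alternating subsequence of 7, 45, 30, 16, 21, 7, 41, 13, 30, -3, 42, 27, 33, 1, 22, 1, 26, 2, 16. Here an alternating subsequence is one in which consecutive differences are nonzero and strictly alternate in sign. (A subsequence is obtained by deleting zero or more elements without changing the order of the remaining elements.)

A longest alternating subsequence is 7, 45, 16, 21, 7, 41, 13, 30, -3, 42, 27, 33, 1, 22, 1, 26, 2, 16 (positions 1,2,4,5,6,7,8,9,10,11,12,13,14,15,16,17,18,19); its 17 consecutive differences strictly alternate in sign, and length 18 is optimal.

18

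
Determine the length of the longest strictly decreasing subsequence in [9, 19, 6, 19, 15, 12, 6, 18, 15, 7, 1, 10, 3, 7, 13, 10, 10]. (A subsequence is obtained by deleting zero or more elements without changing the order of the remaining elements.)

5

Let dp[i] be the longest decreasing subsequence ending at position i. Then dp = [1, 1, 2, 1, 2, 3, 4, 2, 3, 4, 5, 4, 5, 5, 4, 5, 5].
The maximum is 5; one witness is 19, 15, 12, 6, 1 at positions 2,5,6,7,11.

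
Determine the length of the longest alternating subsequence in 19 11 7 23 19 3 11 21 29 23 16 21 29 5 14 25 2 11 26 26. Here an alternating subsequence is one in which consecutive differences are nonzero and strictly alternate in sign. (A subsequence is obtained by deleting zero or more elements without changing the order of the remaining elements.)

11

Track the best alternating length ending on an up-step vs a down-step at each position: up/down = 1/1, 1/2, 1/2, 3/1, 3/4, 1/4, 5/4, 5/4, 5/1, 5/6, 5/6, 7/6, 7/1, 5/8, 9/8, 9/8, 1/10, 11/10, 11/8, 11/8.
The maximum over both is 11; one such subsequence is 19, 11, 23, 19, 21, 16, 21, 5, 14, 2, 11.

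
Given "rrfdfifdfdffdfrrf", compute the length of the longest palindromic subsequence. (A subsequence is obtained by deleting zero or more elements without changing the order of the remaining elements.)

One longest palindromic subsequence is rrfdffdfdffdfrr (positions 1,2,3,4,5,7,8,9,10,11,12,13,14,15,16); it reads the same forward and backward, and the interval DP gives dp[1][17] = 15.

15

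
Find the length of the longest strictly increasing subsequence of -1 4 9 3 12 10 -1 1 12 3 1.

5

Scanning left to right, the best length ending at each element is: -1→1, 4→2, 9→3, 3→2, 12→4, 10→4, -1→1, 1→2, 12→5, 3→3, 1→2.
So the longest increasing subsequence has length 5, e.g. -1, 4, 9, 10, 12.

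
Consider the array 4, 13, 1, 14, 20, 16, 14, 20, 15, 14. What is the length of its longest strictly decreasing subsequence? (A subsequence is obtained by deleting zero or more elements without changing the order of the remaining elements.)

4

Scanning left to right, the best length ending at each element is: 4→1, 13→1, 1→2, 14→1, 20→1, 16→2, 14→3, 20→1, 15→3, 14→4.
So the longest decreasing subsequence has length 4, e.g. 20, 16, 15, 14.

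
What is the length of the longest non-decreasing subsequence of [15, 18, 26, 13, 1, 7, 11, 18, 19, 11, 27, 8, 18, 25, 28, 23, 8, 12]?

7

Scanning left to right, the best length ending at each element is: 15→1, 18→2, 26→3, 13→1, 1→1, 7→2, 11→3, 18→4, 19→5, 11→4, 27→6, 8→3, 18→5, 25→6, 28→7, 23→6, 8→4, 12→5.
So the longest non-decreasing subsequence has length 7, e.g. 1, 7, 11, 18, 19, 27, 28.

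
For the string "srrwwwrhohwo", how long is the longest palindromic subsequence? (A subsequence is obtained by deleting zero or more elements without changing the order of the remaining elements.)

5

One longest palindromic subsequence is whohw (positions 6,8,9,10,11); it reads the same forward and backward, and the interval DP gives dp[1][12] = 5.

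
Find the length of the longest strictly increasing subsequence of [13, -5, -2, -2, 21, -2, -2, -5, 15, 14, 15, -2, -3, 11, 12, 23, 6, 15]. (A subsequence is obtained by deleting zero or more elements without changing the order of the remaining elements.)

5

Scanning left to right, the best length ending at each element is: 13→1, -5→1, -2→2, -2→2, 21→3, -2→2, -2→2, -5→1, 15→3, 14→3, 15→4, -2→2, -3→2, 11→3, 12→4, 23→5, 6→3, 15→5.
So the longest increasing subsequence has length 5, e.g. -5, -2, 14, 15, 23.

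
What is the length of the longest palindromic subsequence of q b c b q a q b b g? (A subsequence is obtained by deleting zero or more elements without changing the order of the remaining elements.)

7

Using dp[i][j] = 2 + dp[i+1][j−1] if the ends match, else max(dp[i+1][j], dp[i][j−1]):
dp[1][10] = 7. A witness is bbqaqbb at positions 2,4,5,6,7,8,9.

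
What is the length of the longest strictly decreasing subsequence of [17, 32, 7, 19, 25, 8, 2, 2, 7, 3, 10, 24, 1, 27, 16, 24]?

6

One longest decreasing subsequence is 32, 19, 8, 7, 3, 1 (positions 2,4,6,9,10,13), of length 6; no longer one exists.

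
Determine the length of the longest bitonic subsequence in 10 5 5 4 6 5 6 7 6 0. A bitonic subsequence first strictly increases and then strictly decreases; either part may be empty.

One longest bitonic subsequence is 4, 5, 6, 7, 6, 0 (positions 4,6,7,8,9,10): it rises to 7 then falls. Length 6 is optimal.

6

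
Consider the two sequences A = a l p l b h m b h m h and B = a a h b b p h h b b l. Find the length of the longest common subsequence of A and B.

Backtracking the LCS table gives one alignment: a (A1,B2) → b (A5,B4) → b (A8,B5) → h (A9,B7) → h (A11,B8).
So the longest common subsequence has length 5.

5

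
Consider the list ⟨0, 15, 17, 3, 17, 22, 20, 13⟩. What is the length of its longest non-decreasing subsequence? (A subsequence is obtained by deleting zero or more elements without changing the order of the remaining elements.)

5

Scanning left to right, the best length ending at each element is: 0→1, 15→2, 17→3, 3→2, 17→4, 22→5, 20→5, 13→3.
So the longest non-decreasing subsequence has length 5, e.g. 0, 15, 17, 17, 22.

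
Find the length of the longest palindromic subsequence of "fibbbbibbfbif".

11

One longest palindromic subsequence is fibbbibbbif (positions 1,2,3,5,6,7,8,9,11,12,13); it reads the same forward and backward, and the interval DP gives dp[1][13] = 11.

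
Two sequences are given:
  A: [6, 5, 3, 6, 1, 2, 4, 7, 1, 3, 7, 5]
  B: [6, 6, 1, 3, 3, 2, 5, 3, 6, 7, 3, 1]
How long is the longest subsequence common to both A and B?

6

Backtracking the LCS table gives one alignment: 6 (A1,B2) → 5 (A2,B7) → 3 (A3,B8) → 6 (A4,B9) → 7 (A8,B10) → 1 (A9,B12).
So the longest common subsequence has length 6.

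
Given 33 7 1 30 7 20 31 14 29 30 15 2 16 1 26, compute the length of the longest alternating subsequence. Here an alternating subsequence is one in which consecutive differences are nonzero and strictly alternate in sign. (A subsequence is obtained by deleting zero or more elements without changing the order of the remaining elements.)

11

A longest alternating subsequence is 33, 7, 30, 7, 20, 14, 29, 15, 16, 1, 26 (positions 1,2,4,5,6,8,9,11,13,14,15); its 10 consecutive differences strictly alternate in sign, and length 11 is optimal.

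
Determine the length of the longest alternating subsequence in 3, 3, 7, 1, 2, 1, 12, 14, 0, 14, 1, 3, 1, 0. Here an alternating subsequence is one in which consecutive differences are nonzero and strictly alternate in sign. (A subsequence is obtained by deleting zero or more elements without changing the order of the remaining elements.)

11

Track the best alternating length ending on an up-step vs a down-step at each position: up/down = 1/1, 1/1, 2/1, 1/3, 4/3, 1/5, 6/1, 6/1, 1/7, 8/1, 8/9, 10/9, 8/11, 1/11.
The maximum over both is 11; one such subsequence is 3, 7, 1, 2, 1, 12, 0, 14, 1, 3, 1.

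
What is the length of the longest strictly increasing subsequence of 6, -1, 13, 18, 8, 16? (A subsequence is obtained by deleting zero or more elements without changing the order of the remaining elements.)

One longest increasing subsequence is 6, 13, 18 (positions 1,3,4), of length 3; no longer one exists.

3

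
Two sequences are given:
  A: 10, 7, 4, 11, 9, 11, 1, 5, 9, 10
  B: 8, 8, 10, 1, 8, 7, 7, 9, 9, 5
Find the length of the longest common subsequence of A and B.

4

Backtracking the LCS table gives one alignment: 10 (A1,B3) → 7 (A2,B7) → 9 (A5,B9) → 5 (A8,B10).
So the longest common subsequence has length 4.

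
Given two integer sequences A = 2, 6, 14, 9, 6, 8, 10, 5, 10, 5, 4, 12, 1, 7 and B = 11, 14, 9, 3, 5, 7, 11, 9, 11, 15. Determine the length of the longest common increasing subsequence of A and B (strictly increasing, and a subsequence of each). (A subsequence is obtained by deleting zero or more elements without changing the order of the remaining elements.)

A longest common strictly increasing subsequence is 5, 7 (length 2); it appears in order in both A and B, and no longer such subsequence exists.

2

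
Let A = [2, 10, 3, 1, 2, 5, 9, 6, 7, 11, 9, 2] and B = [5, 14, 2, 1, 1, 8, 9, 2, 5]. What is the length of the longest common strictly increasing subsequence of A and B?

For each value that appears in both, track the longest common increasing run ending there.
The best achievable length is 3; one witness is 1, 2, 5 (A-positions 4,5,6, B-positions 4,8,9).

3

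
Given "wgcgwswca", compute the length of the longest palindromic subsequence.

Using dp[i][j] = 2 + dp[i+1][j−1] if the ends match, else max(dp[i+1][j], dp[i][j−1]):
dp[1][9] = 5. A witness is cwswc at positions 3,5,6,7,8.

5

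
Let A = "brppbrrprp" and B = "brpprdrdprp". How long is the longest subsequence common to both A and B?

A longest common subsequence is brpprrprp (length 9); the LCS DP confirms no longer common subsequence exists.

9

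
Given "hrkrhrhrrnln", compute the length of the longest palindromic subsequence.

7

One longest palindromic subsequence is rrhrhrr (positions 2,4,5,6,7,8,9); it reads the same forward and backward, and the interval DP gives dp[1][12] = 7.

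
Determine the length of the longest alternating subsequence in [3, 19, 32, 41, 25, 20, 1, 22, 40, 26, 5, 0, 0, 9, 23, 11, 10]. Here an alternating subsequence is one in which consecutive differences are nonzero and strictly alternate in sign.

7

Track the best alternating length ending on an up-step vs a down-step at each position: up/down = 1/1, 2/1, 2/1, 2/1, 2/3, 2/3, 1/3, 4/3, 4/3, 4/5, 4/5, 1/5, 1/5, 6/5, 6/5, 6/7, 6/7.
The maximum over both is 7; one such subsequence is 3, 32, 20, 22, 5, 23, 11.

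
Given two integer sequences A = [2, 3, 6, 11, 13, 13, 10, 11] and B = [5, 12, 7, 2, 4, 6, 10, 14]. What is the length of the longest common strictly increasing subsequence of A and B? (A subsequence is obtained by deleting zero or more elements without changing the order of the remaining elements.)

3

A longest common strictly increasing subsequence is 2, 6, 10 (length 3); it appears in order in both A and B, and no longer such subsequence exists.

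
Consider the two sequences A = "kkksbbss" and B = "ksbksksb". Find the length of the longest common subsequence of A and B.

5

Backtracking the LCS table gives one alignment: k (A1,B1) → k (A2,B4) → k (A3,B6) → s (A4,B7) → b (A6,B8).
So the longest common subsequence has length 5.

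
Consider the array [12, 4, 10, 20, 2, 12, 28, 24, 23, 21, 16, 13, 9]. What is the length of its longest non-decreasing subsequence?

4

One longest non-decreasing subsequence is 4, 10, 20, 28 (positions 2,3,4,7), of length 4; no longer one exists.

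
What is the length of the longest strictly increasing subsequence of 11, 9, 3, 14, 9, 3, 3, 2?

2

Scanning left to right, the best length ending at each element is: 11→1, 9→1, 3→1, 14→2, 9→2, 3→1, 3→1, 2→1.
So the longest increasing subsequence has length 2, e.g. 11, 14.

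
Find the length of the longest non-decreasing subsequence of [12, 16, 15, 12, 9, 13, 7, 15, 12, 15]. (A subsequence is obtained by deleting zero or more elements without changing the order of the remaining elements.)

5

One longest non-decreasing subsequence is 12, 12, 13, 15, 15 (positions 1,4,6,8,10), of length 5; no longer one exists.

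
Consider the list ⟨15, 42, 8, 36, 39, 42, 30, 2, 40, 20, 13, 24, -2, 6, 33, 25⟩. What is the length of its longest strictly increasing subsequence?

4

One longest increasing subsequence is 15, 36, 39, 42 (positions 1,4,5,6), of length 4; no longer one exists.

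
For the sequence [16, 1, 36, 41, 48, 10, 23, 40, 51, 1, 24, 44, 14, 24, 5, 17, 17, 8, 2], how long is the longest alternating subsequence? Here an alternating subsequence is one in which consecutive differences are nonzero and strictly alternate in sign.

Track the best alternating length ending on an up-step vs a down-step at each position: up/down = 1/1, 1/2, 3/1, 3/1, 3/1, 3/4, 5/4, 5/4, 5/1, 1/6, 7/6, 7/6, 7/8, 9/8, 7/10, 11/10, 11/10, 11/12, 7/12.
The maximum over both is 12; one such subsequence is 16, 1, 36, 10, 23, 1, 24, 14, 24, 5, 17, 8.

12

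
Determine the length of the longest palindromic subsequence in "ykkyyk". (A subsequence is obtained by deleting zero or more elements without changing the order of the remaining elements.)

4

Using dp[i][j] = 2 + dp[i+1][j−1] if the ends match, else max(dp[i+1][j], dp[i][j−1]):
dp[1][6] = 4. A witness is kyyk at positions 2,4,5,6.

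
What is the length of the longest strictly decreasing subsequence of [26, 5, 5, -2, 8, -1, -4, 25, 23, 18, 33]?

Let dp[i] be the longest decreasing subsequence ending at position i. Then dp = [1, 2, 2, 3, 2, 3, 4, 2, 3, 4, 1].
The maximum is 4; one witness is 26, 5, -2, -4 at positions 1,2,4,7.

4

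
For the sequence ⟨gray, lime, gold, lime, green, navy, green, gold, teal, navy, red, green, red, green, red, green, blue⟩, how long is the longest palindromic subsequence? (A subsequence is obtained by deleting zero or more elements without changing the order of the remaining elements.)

7

Using dp[i][j] = 2 + dp[i+1][j−1] if the ends match, else max(dp[i+1][j], dp[i][j−1]):
dp[1][17] = 7. A witness is green red green red green red green at positions 7,11,12,13,14,15,16.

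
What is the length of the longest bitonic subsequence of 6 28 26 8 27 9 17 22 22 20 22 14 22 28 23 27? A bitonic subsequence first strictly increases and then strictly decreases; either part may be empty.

One longest bitonic subsequence is 6, 8, 9, 17, 20, 22, 28, 27 (positions 1,4,6,7,10,11,14,16): it rises to 28 then falls. Length 8 is optimal.

8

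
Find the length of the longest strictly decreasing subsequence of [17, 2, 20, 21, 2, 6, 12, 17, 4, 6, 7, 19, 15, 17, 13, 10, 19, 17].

One longest decreasing subsequence is 20, 17, 15, 13, 10 (positions 3,8,13,15,16), of length 5; no longer one exists.

5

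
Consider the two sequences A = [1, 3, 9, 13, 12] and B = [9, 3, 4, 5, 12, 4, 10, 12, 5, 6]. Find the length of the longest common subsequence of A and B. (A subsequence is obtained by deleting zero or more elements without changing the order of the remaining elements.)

2

Backtracking the LCS table gives one alignment: 3 (A2,B2) → 12 (A5,B8).
So the longest common subsequence has length 2.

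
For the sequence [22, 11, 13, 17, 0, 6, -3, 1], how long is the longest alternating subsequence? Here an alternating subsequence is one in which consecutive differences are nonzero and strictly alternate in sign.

7

A longest alternating subsequence is 22, 11, 13, 0, 6, -3, 1 (positions 1,2,3,5,6,7,8); its 6 consecutive differences strictly alternate in sign, and length 7 is optimal.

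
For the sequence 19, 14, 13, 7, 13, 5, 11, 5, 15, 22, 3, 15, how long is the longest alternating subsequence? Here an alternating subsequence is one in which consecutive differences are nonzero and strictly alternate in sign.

A longest alternating subsequence is 19, 7, 13, 5, 11, 5, 15, 3, 15 (positions 1,4,5,6,7,8,9,11,12); its 8 consecutive differences strictly alternate in sign, and length 9 is optimal.

9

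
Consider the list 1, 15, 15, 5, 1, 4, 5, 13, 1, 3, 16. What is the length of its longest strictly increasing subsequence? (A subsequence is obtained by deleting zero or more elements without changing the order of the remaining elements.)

One longest increasing subsequence is 1, 4, 5, 13, 16 (positions 1,6,7,8,11), of length 5; no longer one exists.

5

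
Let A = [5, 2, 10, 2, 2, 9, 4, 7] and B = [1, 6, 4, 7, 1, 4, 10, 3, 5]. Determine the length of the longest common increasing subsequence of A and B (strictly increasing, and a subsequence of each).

2

For each value that appears in both, track the longest common increasing run ending there.
The best achievable length is 2; one witness is 4, 7 (A-positions 7,8, B-positions 3,4).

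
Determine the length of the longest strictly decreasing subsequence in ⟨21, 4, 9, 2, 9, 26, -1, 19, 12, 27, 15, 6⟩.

Scanning left to right, the best length ending at each element is: 21→1, 4→2, 9→2, 2→3, 9→2, 26→1, -1→4, 19→2, 12→3, 27→1, 15→3, 6→4.
So the longest decreasing subsequence has length 4, e.g. 21, 4, 2, -1.

4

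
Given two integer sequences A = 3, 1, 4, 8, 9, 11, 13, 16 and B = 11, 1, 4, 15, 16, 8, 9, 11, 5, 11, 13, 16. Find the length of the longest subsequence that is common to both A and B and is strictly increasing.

For each value that appears in both, track the longest common increasing run ending there.
The best achievable length is 7; one witness is 1, 4, 8, 9, 11, 13, 16 (A-positions 2,3,4,5,6,7,8, B-positions 2,3,6,7,8,11,12).

7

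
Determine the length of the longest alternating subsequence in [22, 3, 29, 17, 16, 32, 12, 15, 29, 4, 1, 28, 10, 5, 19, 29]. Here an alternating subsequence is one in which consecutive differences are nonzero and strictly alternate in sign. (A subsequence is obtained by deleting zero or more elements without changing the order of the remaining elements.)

11

A longest alternating subsequence is 22, 3, 29, 17, 32, 12, 15, 4, 28, 10, 19 (positions 1,2,3,4,6,7,8,10,12,13,15); its 10 consecutive differences strictly alternate in sign, and length 11 is optimal.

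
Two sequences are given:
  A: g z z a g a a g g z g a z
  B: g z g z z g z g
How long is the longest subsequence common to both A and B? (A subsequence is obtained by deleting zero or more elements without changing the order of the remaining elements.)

A longest common subsequence is gzzgzg (length 6); the LCS DP confirms no longer common subsequence exists.

6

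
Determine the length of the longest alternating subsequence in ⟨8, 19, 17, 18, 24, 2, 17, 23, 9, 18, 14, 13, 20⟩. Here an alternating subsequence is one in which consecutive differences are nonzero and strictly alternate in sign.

10

Track the best alternating length ending on an up-step vs a down-step at each position: up/down = 1/1, 2/1, 2/3, 4/3, 4/1, 1/5, 6/5, 6/5, 6/7, 8/7, 8/9, 8/9, 10/7.
The maximum over both is 10; one such subsequence is 8, 19, 17, 18, 2, 17, 9, 18, 14, 20.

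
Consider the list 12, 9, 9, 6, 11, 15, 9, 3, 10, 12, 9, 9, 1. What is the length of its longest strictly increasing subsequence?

4

One longest increasing subsequence is 6, 9, 10, 12 (positions 4,7,9,10), of length 4; no longer one exists.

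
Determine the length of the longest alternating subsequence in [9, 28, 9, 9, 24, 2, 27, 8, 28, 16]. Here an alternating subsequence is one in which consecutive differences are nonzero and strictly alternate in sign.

9

Track the best alternating length ending on an up-step vs a down-step at each position: up/down = 1/1, 2/1, 1/3, 1/3, 4/3, 1/5, 6/3, 6/7, 8/1, 8/9.
The maximum over both is 9; one such subsequence is 9, 28, 9, 24, 2, 27, 8, 28, 16.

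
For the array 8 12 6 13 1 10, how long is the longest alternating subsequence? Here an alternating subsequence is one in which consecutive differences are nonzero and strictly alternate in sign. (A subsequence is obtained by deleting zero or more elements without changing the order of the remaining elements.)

Track the best alternating length ending on an up-step vs a down-step at each position: up/down = 1/1, 2/1, 1/3, 4/1, 1/5, 6/5.
The maximum over both is 6; one such subsequence is 8, 12, 6, 13, 1, 10.

6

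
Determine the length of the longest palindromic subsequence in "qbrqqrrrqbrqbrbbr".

11

Using dp[i][j] = 2 + dp[i+1][j−1] if the ends match, else max(dp[i+1][j], dp[i][j−1]):
dp[1][17] = 11. A witness is brqqrrrqqrb at positions 2,3,4,5,6,7,8,9,12,14,16.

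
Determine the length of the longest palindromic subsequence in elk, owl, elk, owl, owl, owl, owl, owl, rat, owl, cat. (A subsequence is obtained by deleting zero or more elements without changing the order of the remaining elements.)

7

Using dp[i][j] = 2 + dp[i+1][j−1] if the ends match, else max(dp[i+1][j], dp[i][j−1]):
dp[1][11] = 7. A witness is owl owl owl owl owl owl owl at positions 2,4,5,6,7,8,10.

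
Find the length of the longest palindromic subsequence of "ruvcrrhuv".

4

One longest palindromic subsequence is vrrv (positions 3,5,6,9); it reads the same forward and backward, and the interval DP gives dp[1][9] = 4.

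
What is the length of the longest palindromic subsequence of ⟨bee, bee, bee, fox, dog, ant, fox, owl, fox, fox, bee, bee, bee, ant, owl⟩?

11

Using dp[i][j] = 2 + dp[i+1][j−1] if the ends match, else max(dp[i+1][j], dp[i][j−1]):
dp[1][15] = 11. A witness is bee bee bee fox fox owl fox fox bee bee bee at positions 1,2,3,4,7,8,9,10,11,12,13.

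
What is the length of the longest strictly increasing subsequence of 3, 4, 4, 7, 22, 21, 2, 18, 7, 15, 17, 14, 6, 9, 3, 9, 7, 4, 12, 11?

One longest increasing subsequence is 3, 4, 7, 15, 17 (positions 1,2,4,10,11), of length 5; no longer one exists.

5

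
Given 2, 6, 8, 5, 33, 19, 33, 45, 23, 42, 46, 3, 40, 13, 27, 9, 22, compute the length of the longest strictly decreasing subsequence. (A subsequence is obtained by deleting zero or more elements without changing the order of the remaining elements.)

Let dp[i] be the longest decreasing subsequence ending at position i. Then dp = [1, 1, 1, 2, 1, 2, 1, 1, 2, 2, 1, 3, 3, 4, 4, 5, 5].
The maximum is 5; one witness is 45, 42, 40, 13, 9 at positions 8,10,13,14,16.

5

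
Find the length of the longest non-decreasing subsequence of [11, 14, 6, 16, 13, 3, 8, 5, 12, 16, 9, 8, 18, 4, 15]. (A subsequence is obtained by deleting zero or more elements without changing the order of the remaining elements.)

5

Let dp[i] be the longest non-decreasing subsequence ending at position i. Then dp = [1, 2, 1, 3, 2, 1, 2, 2, 3, 4, 3, 3, 5, 2, 4].
The maximum is 5; one witness is 11, 14, 16, 16, 18 at positions 1,2,4,10,13.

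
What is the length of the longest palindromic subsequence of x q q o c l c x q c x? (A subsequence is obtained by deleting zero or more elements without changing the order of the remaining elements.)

One longest palindromic subsequence is xqclcqx (positions 1,3,5,6,7,9,11); it reads the same forward and backward, and the interval DP gives dp[1][11] = 7.

7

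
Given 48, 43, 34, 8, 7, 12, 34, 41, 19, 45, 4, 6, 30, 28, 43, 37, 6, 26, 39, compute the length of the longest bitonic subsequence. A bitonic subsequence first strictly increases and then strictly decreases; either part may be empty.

8

One longest bitonic subsequence is 8, 12, 34, 41, 45, 43, 37, 26 (positions 4,6,7,8,10,15,16,18): it rises to 45 then falls. Length 8 is optimal.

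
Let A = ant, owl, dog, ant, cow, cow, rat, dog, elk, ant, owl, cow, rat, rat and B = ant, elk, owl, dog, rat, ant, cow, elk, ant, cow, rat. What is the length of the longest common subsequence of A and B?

A longest common subsequence is ant, owl, dog, ant, cow, elk, ant, cow, rat (length 9); the LCS DP confirms no longer common subsequence exists.

9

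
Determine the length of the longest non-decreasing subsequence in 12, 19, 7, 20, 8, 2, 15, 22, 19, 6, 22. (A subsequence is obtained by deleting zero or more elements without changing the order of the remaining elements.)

Scanning left to right, the best length ending at each element is: 12→1, 19→2, 7→1, 20→3, 8→2, 2→1, 15→3, 22→4, 19→4, 6→2, 22→5.
So the longest non-decreasing subsequence has length 5, e.g. 12, 19, 20, 22, 22.

5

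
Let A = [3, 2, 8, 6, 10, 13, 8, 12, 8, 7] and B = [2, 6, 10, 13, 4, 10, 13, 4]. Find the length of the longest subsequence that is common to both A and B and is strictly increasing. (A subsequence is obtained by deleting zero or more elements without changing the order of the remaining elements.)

For each value that appears in both, track the longest common increasing run ending there.
The best achievable length is 4; one witness is 2, 6, 10, 13 (A-positions 2,4,5,6, B-positions 1,2,3,4).

4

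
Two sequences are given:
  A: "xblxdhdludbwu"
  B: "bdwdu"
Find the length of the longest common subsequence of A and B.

A longest common subsequence is bddu (length 4); the LCS DP confirms no longer common subsequence exists.

4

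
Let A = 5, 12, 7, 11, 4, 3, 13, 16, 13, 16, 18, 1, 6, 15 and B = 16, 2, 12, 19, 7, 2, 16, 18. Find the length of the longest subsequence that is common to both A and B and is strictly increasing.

3

For each value that appears in both, track the longest common increasing run ending there.
The best achievable length is 3; one witness is 12, 16, 18 (A-positions 2,8,11, B-positions 3,7,8).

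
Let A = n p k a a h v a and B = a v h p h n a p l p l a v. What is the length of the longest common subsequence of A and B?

4

Backtracking the LCS table gives one alignment: n (A1,B6) → p (A2,B10) → a (A5,B12) → v (A7,B13).
So the longest common subsequence has length 4.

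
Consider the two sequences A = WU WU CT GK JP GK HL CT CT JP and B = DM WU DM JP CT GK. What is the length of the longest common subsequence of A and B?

Backtracking the LCS table gives one alignment: WU (A1,B2) → CT (A3,B5) → GK (A6,B6).
So the longest common subsequence has length 3.

3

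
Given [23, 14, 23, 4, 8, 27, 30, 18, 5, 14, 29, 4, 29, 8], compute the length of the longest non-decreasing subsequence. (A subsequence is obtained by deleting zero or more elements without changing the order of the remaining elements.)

5

Scanning left to right, the best length ending at each element is: 23→1, 14→1, 23→2, 4→1, 8→2, 27→3, 30→4, 18→3, 5→2, 14→3, 29→4, 4→2, 29→5, 8→3.
So the longest non-decreasing subsequence has length 5, e.g. 23, 23, 27, 29, 29.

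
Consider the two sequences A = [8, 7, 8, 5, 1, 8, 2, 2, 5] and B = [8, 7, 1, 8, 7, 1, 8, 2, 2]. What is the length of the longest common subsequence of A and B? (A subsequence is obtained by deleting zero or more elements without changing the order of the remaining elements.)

7

A longest common subsequence is 8, 7, 8, 1, 8, 2, 2 (length 7); the LCS DP confirms no longer common subsequence exists.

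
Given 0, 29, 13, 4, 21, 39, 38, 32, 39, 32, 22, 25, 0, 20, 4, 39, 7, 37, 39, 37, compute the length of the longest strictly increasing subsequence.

7

Scanning left to right, the best length ending at each element is: 0→1, 29→2, 13→2, 4→2, 21→3, 39→4, 38→4, 32→4, 39→5, 32→4, 22→4, 25→5, 0→1, 20→3, 4→2, 39→6, 7→3, 37→6, 39→7, 37→6.
So the longest increasing subsequence has length 7, e.g. 0, 13, 21, 22, 25, 37, 39.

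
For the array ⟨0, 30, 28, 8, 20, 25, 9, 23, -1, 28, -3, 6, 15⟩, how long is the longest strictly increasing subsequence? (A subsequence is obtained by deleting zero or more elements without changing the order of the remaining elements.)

Let dp[i] be the longest increasing subsequence ending at position i. Then dp = [1, 2, 2, 2, 3, 4, 3, 4, 1, 5, 1, 2, 4].
The maximum is 5; one witness is 0, 8, 20, 25, 28 at positions 1,4,5,6,10.

5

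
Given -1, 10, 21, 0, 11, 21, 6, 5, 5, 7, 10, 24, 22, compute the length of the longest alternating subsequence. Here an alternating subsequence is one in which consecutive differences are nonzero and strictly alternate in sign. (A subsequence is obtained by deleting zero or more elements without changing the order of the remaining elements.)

Track the best alternating length ending on an up-step vs a down-step at each position: up/down = 1/1, 2/1, 2/1, 2/3, 4/3, 4/1, 4/5, 4/5, 4/5, 6/5, 6/5, 6/1, 6/7.
The maximum over both is 7; one such subsequence is -1, 10, 0, 11, 6, 24, 22.

7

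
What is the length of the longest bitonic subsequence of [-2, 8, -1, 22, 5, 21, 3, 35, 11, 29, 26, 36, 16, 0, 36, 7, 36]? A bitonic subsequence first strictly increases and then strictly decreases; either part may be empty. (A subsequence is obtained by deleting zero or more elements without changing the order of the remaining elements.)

9

Let inc[i] be the LIS ending at i and dec[i] the longest strictly decreasing subsequence starting at i. inc = [1, 2, 2, 3, 3, 4, 3, 5, 4, 5, 5, 6, 5, 3, 6, 4, 6], dec = [1, 4, 1, 4, 3, 3, 2, 5, 2, 4, 3, 3, 2, 1, 2, 1, 1].
max_i inc[i]+dec[i]−1 = 9, with one witness -2, -1, 5, 21, 35, 29, 26, 16, 7.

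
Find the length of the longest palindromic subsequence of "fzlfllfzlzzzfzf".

One longest palindromic subsequence is fzfzzzzfzf (positions 1,2,4,8,10,11,12,13,14,15); it reads the same forward and backward, and the interval DP gives dp[1][15] = 10.

10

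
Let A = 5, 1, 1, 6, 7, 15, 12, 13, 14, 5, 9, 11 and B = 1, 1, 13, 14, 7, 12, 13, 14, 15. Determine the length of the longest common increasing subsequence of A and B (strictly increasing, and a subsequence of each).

5

A longest common strictly increasing subsequence is 1, 7, 12, 13, 14 (length 5); it appears in order in both A and B, and no longer such subsequence exists.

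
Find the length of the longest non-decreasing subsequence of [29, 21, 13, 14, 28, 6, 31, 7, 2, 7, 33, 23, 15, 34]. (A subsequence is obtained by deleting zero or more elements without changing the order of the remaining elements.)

One longest non-decreasing subsequence is 13, 14, 28, 31, 33, 34 (positions 3,4,5,7,11,14), of length 6; no longer one exists.

6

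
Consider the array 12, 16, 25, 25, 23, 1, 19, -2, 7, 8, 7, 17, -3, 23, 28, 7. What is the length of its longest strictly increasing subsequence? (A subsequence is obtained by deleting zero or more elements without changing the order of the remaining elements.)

6

Let dp[i] be the longest increasing subsequence ending at position i. Then dp = [1, 2, 3, 3, 3, 1, 3, 1, 2, 3, 2, 4, 1, 5, 6, 2].
The maximum is 6; one witness is 1, 7, 8, 17, 23, 28 at positions 6,9,10,12,14,15.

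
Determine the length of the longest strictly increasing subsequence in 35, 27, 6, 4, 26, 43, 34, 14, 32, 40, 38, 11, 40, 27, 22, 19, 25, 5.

One longest increasing subsequence is 6, 26, 34, 38, 40 (positions 3,5,7,11,13), of length 5; no longer one exists.

5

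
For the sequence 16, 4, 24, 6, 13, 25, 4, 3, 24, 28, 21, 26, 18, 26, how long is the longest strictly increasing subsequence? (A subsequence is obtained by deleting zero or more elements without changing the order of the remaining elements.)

5

One longest increasing subsequence is 4, 6, 13, 25, 28 (positions 2,4,5,6,10), of length 5; no longer one exists.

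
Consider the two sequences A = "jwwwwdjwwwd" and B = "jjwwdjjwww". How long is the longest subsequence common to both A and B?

8

A longest common subsequence is jwwdjwww (length 8); the LCS DP confirms no longer common subsequence exists.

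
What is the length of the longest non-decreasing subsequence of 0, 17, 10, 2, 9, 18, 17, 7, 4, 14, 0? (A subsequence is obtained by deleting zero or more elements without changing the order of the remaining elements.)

Let dp[i] be the longest non-decreasing subsequence ending at position i. Then dp = [1, 2, 2, 2, 3, 4, 4, 3, 3, 4, 2].
The maximum is 4; one witness is 0, 2, 9, 18 at positions 1,4,5,6.

4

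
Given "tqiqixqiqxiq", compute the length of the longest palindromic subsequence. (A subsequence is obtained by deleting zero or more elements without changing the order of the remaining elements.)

One longest palindromic subsequence is qixqiqxiq (positions 2,3,6,7,8,9,10,11,12); it reads the same forward and backward, and the interval DP gives dp[1][12] = 9.

9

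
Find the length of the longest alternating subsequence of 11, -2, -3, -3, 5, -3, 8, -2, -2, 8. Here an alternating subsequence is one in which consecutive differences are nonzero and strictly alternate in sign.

7

Track the best alternating length ending on an up-step vs a down-step at each position: up/down = 1/1, 1/2, 1/2, 1/2, 3/2, 1/4, 5/2, 5/6, 5/6, 7/2.
The maximum over both is 7; one such subsequence is 11, -2, 5, -3, 8, -2, 8.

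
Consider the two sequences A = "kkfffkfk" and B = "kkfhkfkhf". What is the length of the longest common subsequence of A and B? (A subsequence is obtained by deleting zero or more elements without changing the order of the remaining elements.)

6

A longest common subsequence is kkffkf (length 6); the LCS DP confirms no longer common subsequence exists.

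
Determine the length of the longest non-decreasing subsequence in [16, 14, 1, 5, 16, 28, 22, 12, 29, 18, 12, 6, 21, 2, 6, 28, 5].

6

Let dp[i] be the longest non-decreasing subsequence ending at position i. Then dp = [1, 1, 1, 2, 3, 4, 4, 3, 5, 4, 4, 3, 5, 2, 4, 6, 3].
The maximum is 6; one witness is 1, 5, 16, 18, 21, 28 at positions 3,4,5,10,13,16.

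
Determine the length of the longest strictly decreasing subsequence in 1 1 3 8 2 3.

2

One longest decreasing subsequence is 3, 2 (positions 3,5), of length 2; no longer one exists.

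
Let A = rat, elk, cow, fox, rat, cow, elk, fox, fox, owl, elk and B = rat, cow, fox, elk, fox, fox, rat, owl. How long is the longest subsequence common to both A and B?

7

A longest common subsequence is rat, cow, fox, elk, fox, fox, owl (length 7); the LCS DP confirms no longer common subsequence exists.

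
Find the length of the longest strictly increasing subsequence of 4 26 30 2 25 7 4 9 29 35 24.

5

Let dp[i] be the longest increasing subsequence ending at position i. Then dp = [1, 2, 3, 1, 2, 2, 2, 3, 4, 5, 4].
The maximum is 5; one witness is 4, 7, 9, 29, 35 at positions 1,6,8,9,10.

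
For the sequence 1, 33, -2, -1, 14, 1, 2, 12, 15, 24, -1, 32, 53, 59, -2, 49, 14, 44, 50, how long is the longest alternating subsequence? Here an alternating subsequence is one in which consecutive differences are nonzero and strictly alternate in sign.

A longest alternating subsequence is 1, 33, -2, 14, 1, 2, -1, 32, -2, 49, 14, 44 (positions 1,2,3,5,6,7,11,12,15,16,17,18); its 11 consecutive differences strictly alternate in sign, and length 12 is optimal.

12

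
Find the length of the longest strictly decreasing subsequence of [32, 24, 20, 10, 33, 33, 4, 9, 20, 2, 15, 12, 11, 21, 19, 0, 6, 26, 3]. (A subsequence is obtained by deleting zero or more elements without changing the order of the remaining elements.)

Let dp[i] be the longest decreasing subsequence ending at position i. Then dp = [1, 2, 3, 4, 1, 1, 5, 5, 3, 6, 4, 5, 6, 3, 4, 7, 7, 2, 8].
The maximum is 8; one witness is 32, 24, 20, 15, 12, 11, 6, 3 at positions 1,2,3,11,12,13,17,19.

8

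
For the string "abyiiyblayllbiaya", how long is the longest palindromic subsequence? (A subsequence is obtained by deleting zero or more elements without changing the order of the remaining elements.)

Using dp[i][j] = 2 + dp[i+1][j−1] if the ends match, else max(dp[i+1][j], dp[i][j−1]):
dp[1][17] = 11. A witness is ayiblllbiya at positions 1,3,5,7,8,11,12,13,14,16,17.

11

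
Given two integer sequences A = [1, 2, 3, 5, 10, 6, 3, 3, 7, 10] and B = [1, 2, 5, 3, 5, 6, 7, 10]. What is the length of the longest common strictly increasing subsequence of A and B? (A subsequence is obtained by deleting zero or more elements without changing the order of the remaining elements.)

A longest common strictly increasing subsequence is 1, 2, 3, 5, 6, 7, 10 (length 7); it appears in order in both A and B, and no longer such subsequence exists.

7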